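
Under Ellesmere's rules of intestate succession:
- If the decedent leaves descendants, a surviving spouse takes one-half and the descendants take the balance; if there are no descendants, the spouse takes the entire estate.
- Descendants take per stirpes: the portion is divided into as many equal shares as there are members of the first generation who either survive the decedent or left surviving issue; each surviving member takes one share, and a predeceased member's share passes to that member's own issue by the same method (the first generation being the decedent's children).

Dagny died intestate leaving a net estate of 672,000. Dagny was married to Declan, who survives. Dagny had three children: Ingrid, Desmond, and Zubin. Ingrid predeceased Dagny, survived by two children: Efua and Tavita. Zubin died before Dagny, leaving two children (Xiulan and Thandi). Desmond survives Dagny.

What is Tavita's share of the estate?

Tavita receives 56,000.

Declan takes one-half of 672,000 = 336,000. The remaining 336,000 passes to the descendants.
The descendants' portion (336,000) is divided into 3 shares of 112,000: Desmond takes 112,000; Ingrid's 112,000 share passes to Ingrid's issue; Zubin's 112,000 share passes to Zubin's issue.
Ingrid's share (112,000) is divided into 2 shares of 56,000: Efua and Tavita each take 56,000.
Zubin's share (112,000) is divided into 2 shares of 56,000: Xiulan and Thandi each take 56,000.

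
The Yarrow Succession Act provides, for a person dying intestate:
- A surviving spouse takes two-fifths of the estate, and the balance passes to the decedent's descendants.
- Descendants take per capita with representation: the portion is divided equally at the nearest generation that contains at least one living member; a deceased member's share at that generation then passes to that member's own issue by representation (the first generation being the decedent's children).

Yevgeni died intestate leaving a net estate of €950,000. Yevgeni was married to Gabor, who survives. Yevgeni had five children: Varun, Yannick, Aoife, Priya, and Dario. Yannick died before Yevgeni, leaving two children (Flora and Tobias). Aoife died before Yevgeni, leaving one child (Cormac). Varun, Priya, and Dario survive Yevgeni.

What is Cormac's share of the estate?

Cormac receives €114,000.

Gabor takes two-fifths of €950,000 = €380,000. The remaining €570,000 passes to the descendants.
The descendants' portion (€570,000) is divided into 5 shares of €114,000: Varun, Priya, and Dario each take €114,000; Yannick's €114,000 share passes to Yannick's issue; Aoife's €114,000 share passes to Aoife's issue.
Yannick's share (€114,000) is divided into 2 shares of €57,000: Flora and Tobias each take €57,000.
Aoife's share (€114,000) passes entirely to Cormac.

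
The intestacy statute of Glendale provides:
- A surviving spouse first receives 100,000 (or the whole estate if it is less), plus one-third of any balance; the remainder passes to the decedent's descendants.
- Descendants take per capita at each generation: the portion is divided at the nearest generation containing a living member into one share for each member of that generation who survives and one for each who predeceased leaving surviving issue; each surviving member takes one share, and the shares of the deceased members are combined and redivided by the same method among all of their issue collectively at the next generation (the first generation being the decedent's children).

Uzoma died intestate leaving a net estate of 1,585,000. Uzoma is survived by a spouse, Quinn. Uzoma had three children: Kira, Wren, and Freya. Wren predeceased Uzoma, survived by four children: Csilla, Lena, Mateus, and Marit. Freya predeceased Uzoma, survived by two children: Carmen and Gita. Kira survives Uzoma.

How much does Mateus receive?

Mateus receives 110,000.

Quinn first takes 100,000, leaving a balance of 1,485,000. Quinn then takes one-third of the balance (495,000), for a total of 595,000. The remaining 990,000 passes to the descendants.
The descendants' portion (990,000) is divided at the children's generation into 3 shares of 330,000. Kira takes 330,000. The 2 shares of the deceased (Wren and Freya) are combined into a pool of 660,000.
That pool (660,000) is divided at the grandchildren's generation equally among Csilla, Lena, Mateus, Marit, Carmen, and Gita: 110,000 each.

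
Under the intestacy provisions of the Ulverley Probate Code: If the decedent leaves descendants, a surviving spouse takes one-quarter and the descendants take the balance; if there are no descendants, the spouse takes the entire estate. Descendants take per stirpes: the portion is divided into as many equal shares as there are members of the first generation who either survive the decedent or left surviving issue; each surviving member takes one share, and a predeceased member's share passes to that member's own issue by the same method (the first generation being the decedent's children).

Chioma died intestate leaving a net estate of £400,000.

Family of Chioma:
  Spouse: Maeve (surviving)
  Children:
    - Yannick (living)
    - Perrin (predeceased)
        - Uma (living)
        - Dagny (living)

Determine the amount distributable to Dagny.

Maeve takes one-quarter of £400,000 = £100,000. The remaining £300,000 passes to the descendants.
The descendants' portion (£300,000) is divided into 2 shares of £150,000: Yannick takes £150,000; Perrin's £150,000 share passes to Perrin's issue.
Perrin's share (£150,000) is divided into 2 shares of £75,000: Uma and Dagny each take £75,000.

Dagny receives £75,000.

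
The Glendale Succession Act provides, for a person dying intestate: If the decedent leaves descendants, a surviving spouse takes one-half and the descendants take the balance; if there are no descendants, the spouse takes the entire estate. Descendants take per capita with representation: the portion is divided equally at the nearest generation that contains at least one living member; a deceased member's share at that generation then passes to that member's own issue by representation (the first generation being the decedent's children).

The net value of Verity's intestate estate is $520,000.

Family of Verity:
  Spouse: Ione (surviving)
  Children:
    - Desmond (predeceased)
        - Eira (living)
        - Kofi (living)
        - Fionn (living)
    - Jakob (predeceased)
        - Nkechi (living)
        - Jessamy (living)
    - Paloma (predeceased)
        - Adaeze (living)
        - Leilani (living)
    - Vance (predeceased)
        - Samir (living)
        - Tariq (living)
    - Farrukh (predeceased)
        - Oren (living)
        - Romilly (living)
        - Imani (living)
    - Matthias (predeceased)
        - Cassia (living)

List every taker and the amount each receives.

Ione: $260,000; Eira: $20,000; Kofi: $20,000; Fionn: $20,000; Nkechi: $20,000; Jessamy: $20,000; Adaeze: $20,000; Leilani: $20,000; Samir: $20,000; Tariq: $20,000; Oren: $20,000; Romilly: $20,000; Imani: $20,000; Cassia: $20,000

Ione takes one-half of $520,000 = $260,000. The remaining $260,000 passes to the descendants.
No child survives, so the initial division is made at the grandchildren's generation.
The descendants' portion ($260,000) is divided into 13 shares of $20,000: Eira, Kofi, Fionn, Nkechi, Jessamy, Adaeze, Leilani, Samir, Tariq, Oren, Romilly, Imani, and Cassia each take $20,000.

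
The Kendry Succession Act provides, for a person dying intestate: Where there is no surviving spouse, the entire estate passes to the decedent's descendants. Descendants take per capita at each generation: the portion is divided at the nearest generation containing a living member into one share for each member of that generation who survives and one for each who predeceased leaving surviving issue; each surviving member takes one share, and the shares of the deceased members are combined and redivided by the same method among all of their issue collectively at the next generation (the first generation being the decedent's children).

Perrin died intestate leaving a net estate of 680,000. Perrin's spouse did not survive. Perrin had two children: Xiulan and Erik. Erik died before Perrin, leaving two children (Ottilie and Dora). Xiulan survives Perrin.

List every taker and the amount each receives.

Xiulan: 340,000; Ottilie: 170,000; Dora: 170,000

The entire 680,000 passes to the descendants.
That amount (680,000) is divided at the children's generation into 2 shares of 340,000. Xiulan takes 340,000. The remaining share for the deceased Erik (340,000) is carried to the next generation.
That pool (340,000) is divided at the grandchildren's generation equally among Ottilie and Dora: 170,000 each.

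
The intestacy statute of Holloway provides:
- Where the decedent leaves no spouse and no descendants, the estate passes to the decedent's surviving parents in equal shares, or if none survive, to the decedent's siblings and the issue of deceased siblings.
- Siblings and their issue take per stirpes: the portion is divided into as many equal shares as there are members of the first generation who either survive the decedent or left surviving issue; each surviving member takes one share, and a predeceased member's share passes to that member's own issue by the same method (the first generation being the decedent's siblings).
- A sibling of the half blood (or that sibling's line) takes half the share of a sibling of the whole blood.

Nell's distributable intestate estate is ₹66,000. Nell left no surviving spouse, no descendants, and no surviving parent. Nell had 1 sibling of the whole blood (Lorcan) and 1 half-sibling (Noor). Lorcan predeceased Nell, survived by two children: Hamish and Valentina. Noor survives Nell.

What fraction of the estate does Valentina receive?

Valentina receives 1/3 of the estate.

The entire ₹66,000 passes to the siblings and their issue.
Counting each half-blood sibling's line as half a unit, there are 3/2 units in ₹66,000, so one unit is ₹44,000. Whole-blood lines (Lorcan) take ₹44,000 each; half-blood lines (Noor) take ₹22,000 each.
Lorcan's share (₹44,000) is divided into 2 shares of ₹22,000: Hamish and Valentina each take ₹22,000.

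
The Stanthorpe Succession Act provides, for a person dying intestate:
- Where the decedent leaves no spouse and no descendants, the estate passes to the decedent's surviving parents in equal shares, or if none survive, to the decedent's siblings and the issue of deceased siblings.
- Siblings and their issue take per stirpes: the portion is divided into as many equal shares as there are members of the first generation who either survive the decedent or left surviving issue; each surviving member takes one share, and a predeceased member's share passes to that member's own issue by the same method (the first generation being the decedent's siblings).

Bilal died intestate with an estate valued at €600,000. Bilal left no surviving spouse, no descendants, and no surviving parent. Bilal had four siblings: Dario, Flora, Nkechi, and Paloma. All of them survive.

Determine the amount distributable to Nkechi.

The entire €600,000 passes to the siblings and their issue.
That amount (€600,000) is divided into 4 shares of €150,000: Dario, Flora, Nkechi, and Paloma each take €150,000.

Nkechi receives €150,000.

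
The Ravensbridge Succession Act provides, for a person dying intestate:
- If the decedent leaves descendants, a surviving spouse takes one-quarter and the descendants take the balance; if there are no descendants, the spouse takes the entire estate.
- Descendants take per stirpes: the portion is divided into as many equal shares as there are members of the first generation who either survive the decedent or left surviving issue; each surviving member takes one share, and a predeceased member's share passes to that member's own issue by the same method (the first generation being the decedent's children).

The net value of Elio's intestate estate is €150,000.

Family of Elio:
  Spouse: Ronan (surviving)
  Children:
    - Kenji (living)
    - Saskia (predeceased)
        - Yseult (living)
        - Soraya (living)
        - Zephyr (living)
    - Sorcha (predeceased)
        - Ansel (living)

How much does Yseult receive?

Ronan takes one-quarter of €150,000 = €37,500. The remaining €112,500 passes to the descendants.
The descendants' portion (€112,500) is divided into 3 shares of €37,500: Kenji takes €37,500; Saskia's €37,500 share passes to Saskia's issue; Sorcha's €37,500 share passes to Sorcha's issue.
Saskia's share (€37,500) is divided into 3 shares of €12,500: Yseult, Soraya, and Zephyr each take €12,500.
Sorcha's share (€37,500) passes entirely to Ansel.

Yseult receives €12,500.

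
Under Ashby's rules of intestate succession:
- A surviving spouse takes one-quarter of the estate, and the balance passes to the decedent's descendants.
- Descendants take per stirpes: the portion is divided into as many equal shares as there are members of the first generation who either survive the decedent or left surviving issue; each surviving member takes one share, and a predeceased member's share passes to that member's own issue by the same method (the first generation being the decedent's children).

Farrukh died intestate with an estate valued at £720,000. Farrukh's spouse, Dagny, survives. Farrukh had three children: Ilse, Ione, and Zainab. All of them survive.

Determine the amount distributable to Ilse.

Ilse receives £180,000.

Dagny takes one-quarter of £720,000 = £180,000. The remaining £540,000 passes to the descendants.
The descendants' portion (£540,000) is divided into 3 shares of £180,000: Ilse, Ione, and Zainab each take £180,000.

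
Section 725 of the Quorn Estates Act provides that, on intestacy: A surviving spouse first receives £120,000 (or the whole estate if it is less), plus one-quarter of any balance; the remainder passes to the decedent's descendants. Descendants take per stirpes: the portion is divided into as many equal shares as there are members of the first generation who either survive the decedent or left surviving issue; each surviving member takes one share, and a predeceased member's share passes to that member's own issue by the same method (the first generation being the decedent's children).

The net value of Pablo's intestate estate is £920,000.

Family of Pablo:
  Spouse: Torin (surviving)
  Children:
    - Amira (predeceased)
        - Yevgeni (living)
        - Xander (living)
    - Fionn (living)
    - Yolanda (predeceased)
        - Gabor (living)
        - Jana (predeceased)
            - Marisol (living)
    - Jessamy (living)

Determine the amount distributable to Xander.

Xander receives £75,000.

Torin first takes £120,000, leaving a balance of £800,000. Torin then takes one-quarter of the balance (£200,000), for a total of £320,000. The remaining £600,000 passes to the descendants.
The descendants' portion (£600,000) is divided into 4 shares of £150,000: Fionn and Jessamy each take £150,000; Amira's £150,000 share passes to Amira's issue; Yolanda's £150,000 share passes to Yolanda's issue.
Amira's share (£150,000) is divided into 2 shares of £75,000: Yevgeni and Xander each take £75,000.
Yolanda's share (£150,000) is divided into 2 shares of £75,000: Gabor takes £75,000; Jana's £75,000 share passes to Jana's issue.
Jana's share (£75,000) passes entirely to Marisol.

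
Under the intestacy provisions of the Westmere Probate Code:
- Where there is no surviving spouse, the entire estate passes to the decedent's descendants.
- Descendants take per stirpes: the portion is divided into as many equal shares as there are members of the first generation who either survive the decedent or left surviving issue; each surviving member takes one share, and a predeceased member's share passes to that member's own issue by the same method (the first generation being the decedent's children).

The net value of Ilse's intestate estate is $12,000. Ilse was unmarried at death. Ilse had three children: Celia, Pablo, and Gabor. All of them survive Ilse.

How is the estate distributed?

Celia: $4,000; Pablo: $4,000; Gabor: $4,000

The entire $12,000 passes to the descendants.
That amount ($12,000) is divided into 3 shares of $4,000: Celia, Pablo, and Gabor each take $4,000.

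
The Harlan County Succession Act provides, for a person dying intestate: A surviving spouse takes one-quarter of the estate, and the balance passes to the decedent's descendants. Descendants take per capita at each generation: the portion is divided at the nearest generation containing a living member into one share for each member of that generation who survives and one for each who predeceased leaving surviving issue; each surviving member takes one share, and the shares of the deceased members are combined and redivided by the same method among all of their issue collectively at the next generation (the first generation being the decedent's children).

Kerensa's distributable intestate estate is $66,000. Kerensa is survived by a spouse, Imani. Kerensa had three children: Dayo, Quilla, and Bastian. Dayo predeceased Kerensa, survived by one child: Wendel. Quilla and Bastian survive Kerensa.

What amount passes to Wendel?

Imani takes one-quarter of $66,000 = $16,500. The remaining $49,500 passes to the descendants.
The descendants' portion ($49,500) is divided at the children's generation into 3 shares of $16,500. Quilla and Bastian each take $16,500. The remaining share for the deceased Dayo ($16,500) is carried to the next generation.
That pool ($16,500) passes entirely to Wendel, the sole taker at the grandchildren's generation.

Wendel receives $16,500.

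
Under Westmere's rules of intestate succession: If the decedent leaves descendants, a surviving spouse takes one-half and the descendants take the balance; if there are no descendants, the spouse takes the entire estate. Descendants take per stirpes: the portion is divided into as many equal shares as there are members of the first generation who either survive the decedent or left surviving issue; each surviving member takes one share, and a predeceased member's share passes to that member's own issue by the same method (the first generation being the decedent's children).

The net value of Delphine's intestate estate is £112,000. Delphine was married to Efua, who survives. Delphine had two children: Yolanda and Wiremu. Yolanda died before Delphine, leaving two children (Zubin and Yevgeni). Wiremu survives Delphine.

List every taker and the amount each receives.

Efua: £56,000; Zubin: £14,000; Yevgeni: £14,000; Wiremu: £28,000

Efua takes one-half of £112,000 = £56,000. The remaining £56,000 passes to the descendants.
The descendants' portion (£56,000) is divided into 2 shares of £28,000: Wiremu takes £28,000; Yolanda's £28,000 share passes to Yolanda's issue.
Yolanda's share (£28,000) is divided into 2 shares of £14,000: Zubin and Yevgeni each take £14,000.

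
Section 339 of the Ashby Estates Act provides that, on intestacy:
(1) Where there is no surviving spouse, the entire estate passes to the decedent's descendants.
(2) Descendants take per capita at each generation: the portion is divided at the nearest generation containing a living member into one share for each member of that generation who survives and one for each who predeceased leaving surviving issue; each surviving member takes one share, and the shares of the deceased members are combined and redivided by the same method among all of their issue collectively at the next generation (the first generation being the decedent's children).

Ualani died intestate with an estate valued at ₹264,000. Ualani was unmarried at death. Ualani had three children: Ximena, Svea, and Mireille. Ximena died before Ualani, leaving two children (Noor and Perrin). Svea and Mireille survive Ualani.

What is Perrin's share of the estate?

Perrin receives ₹44,000.

The entire ₹264,000 passes to the descendants.
That amount (₹264,000) is divided at the children's generation into 3 shares of ₹88,000. Svea and Mireille each take ₹88,000. The remaining share for the deceased Ximena (₹88,000) is carried to the next generation.
That pool (₹88,000) is divided at the grandchildren's generation equally among Noor and Perrin: ₹44,000 each.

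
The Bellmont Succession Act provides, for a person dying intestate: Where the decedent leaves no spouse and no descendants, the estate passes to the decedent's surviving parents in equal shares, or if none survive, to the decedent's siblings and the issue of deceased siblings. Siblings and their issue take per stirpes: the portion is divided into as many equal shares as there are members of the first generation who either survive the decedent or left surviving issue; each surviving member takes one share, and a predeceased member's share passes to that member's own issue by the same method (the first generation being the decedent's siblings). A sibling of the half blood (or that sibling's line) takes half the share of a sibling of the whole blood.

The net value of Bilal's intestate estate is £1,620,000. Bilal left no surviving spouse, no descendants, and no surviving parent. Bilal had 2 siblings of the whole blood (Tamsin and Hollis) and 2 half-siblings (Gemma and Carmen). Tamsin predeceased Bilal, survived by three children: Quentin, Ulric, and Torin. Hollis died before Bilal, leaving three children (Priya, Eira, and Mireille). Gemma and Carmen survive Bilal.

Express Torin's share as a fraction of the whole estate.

Torin receives 1/9 of the estate.

The entire £1,620,000 passes to the siblings and their issue.
Counting each half-blood sibling's line as half a unit, there are 3 units in £1,620,000, so one unit is £540,000. Whole-blood lines (Tamsin and Hollis) take £540,000 each; half-blood lines (Gemma and Carmen) take £270,000 each.
Tamsin's share (£540,000) is divided into 3 shares of £180,000: Quentin, Ulric, and Torin each take £180,000.
Hollis's share (£540,000) is divided into 3 shares of £180,000: Priya, Eira, and Mireille each take £180,000.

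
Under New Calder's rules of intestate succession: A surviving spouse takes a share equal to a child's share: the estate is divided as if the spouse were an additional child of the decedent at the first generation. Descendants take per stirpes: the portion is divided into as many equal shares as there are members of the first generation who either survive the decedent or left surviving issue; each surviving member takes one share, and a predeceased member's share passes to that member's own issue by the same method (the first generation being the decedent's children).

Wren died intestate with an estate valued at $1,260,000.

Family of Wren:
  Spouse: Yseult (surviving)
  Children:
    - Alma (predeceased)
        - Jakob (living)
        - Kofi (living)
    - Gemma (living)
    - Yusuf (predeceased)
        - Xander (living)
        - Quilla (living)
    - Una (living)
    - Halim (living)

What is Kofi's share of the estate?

The spouse counts as an additional share at the children's level, so there are 6 primary shares of $210,000. Yseult takes one such share ($210,000).
The children's combined portion ($1,050,000) is divided into 5 shares of $210,000: Gemma, Una, and Halim each take $210,000; Alma's $210,000 share passes to Alma's issue; Yusuf's $210,000 share passes to Yusuf's issue.
Alma's share ($210,000) is divided into 2 shares of $105,000: Jakob and Kofi each take $105,000.
Yusuf's share ($210,000) is divided into 2 shares of $105,000: Xander and Quilla each take $105,000.

Kofi receives $105,000.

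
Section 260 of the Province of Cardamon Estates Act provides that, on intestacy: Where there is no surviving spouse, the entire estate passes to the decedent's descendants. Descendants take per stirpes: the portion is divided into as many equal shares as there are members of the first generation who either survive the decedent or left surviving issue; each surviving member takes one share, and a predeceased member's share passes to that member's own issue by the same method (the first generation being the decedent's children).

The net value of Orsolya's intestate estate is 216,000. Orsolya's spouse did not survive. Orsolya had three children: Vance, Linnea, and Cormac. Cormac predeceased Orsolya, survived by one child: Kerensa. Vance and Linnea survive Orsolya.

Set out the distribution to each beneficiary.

The entire 216,000 passes to the descendants.
That amount (216,000) is divided into 3 shares of 72,000: Vance and Linnea each take 72,000; Cormac's 72,000 share passes to Cormac's issue.
Cormac's share (72,000) passes entirely to Kerensa.

Vance: 72,000; Linnea: 72,000; Kerensa: 72,000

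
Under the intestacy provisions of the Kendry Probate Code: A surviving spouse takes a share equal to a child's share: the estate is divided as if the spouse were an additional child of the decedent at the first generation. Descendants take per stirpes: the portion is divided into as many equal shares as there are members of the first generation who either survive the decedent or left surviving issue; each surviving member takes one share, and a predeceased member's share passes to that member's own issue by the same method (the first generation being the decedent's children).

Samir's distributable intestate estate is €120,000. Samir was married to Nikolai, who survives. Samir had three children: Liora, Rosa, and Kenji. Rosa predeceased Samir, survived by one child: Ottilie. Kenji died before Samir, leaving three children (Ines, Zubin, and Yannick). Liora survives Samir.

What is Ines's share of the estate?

The spouse counts as an additional share at the children's level, so there are 4 primary shares of €30,000. Nikolai takes one such share (€30,000).
The children's combined portion (€90,000) is divided into 3 shares of €30,000: Liora takes €30,000; Rosa's €30,000 share passes to Rosa's issue; Kenji's €30,000 share passes to Kenji's issue.
Rosa's share (€30,000) passes entirely to Ottilie.
Kenji's share (€30,000) is divided into 3 shares of €10,000: Ines, Zubin, and Yannick each take €10,000.

Ines receives €10,000.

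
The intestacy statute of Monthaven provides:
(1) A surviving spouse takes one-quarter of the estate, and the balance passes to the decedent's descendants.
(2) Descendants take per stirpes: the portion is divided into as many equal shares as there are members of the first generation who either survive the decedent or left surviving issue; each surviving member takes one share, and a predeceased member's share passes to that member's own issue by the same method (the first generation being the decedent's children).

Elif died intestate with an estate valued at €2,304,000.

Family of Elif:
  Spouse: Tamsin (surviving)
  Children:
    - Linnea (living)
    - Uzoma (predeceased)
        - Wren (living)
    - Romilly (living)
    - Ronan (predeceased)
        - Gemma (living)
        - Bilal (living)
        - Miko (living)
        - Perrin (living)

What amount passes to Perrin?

Perrin receives €108,000.

Tamsin takes one-quarter of €2,304,000 = €576,000. The remaining €1,728,000 passes to the descendants.
The descendants' portion (€1,728,000) is divided into 4 shares of €432,000: Linnea and Romilly each take €432,000; Uzoma's €432,000 share passes to Uzoma's issue; Ronan's €432,000 share passes to Ronan's issue.
Uzoma's share (€432,000) passes entirely to Wren.
Ronan's share (€432,000) is divided into 4 shares of €108,000: Gemma, Bilal, Miko, and Perrin each take €108,000.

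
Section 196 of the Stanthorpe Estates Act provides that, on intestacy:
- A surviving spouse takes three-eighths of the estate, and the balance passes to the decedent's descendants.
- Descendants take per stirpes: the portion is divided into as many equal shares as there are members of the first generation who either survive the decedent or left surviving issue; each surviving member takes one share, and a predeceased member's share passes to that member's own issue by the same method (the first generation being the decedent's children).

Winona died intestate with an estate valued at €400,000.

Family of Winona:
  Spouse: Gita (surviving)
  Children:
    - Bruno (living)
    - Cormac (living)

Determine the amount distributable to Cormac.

Cormac receives €125,000.

Gita takes three-eighths of €400,000 = €150,000. The remaining €250,000 passes to the descendants.
The descendants' portion (€250,000) is divided into 2 shares of €125,000: Bruno and Cormac each take €125,000.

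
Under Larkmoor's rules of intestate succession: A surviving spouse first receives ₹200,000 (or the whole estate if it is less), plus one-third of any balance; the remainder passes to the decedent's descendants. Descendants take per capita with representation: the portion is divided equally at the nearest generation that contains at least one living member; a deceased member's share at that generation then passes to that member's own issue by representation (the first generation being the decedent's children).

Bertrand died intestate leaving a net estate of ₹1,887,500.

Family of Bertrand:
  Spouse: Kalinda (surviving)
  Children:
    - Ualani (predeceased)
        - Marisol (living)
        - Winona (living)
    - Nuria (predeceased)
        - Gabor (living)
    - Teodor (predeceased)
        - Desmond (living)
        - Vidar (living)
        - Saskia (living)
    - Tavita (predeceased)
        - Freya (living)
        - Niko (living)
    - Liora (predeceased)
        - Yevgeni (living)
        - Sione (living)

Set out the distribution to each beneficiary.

Kalinda: ₹762,500; Marisol: ₹112,500; Winona: ₹112,500; Gabor: ₹112,500; Desmond: ₹112,500; Vidar: ₹112,500; Saskia: ₹112,500; Freya: ₹112,500; Niko: ₹112,500; Yevgeni: ₹112,500; Sione: ₹112,500

Kalinda first takes ₹200,000, leaving a balance of ₹1,687,500. Kalinda then takes one-third of the balance (₹562,500), for a total of ₹762,500. The remaining ₹1,125,000 passes to the descendants.
No child survives, so the initial division is made at the grandchildren's generation.
The descendants' portion (₹1,125,000) is divided into 10 shares of ₹112,500: Marisol, Winona, Gabor, Desmond, Vidar, Saskia, Freya, Niko, Yevgeni, and Sione each take ₹112,500.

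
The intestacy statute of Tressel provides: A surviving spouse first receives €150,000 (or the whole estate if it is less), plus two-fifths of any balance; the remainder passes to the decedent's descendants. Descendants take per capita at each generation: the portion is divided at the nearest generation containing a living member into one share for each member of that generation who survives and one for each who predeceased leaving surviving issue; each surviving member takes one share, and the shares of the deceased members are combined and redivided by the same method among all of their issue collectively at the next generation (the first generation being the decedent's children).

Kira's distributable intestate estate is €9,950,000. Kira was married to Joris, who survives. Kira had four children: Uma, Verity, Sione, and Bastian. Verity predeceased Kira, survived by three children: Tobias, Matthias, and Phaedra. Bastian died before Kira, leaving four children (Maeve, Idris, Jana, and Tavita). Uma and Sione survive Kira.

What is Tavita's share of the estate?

Joris first takes €150,000, leaving a balance of €9,800,000. Joris then takes two-fifths of the balance (€3,920,000), for a total of €4,070,000. The remaining €5,880,000 passes to the descendants.
The descendants' portion (€5,880,000) is divided at the children's generation into 4 shares of €1,470,000. Uma and Sione each take €1,470,000. The 2 shares of the deceased (Verity and Bastian) are combined into a pool of €2,940,000.
That pool (€2,940,000) is divided at the grandchildren's generation equally among Tobias, Matthias, Phaedra, Maeve, Idris, Jana, and Tavita: €420,000 each.

Tavita receives €420,000.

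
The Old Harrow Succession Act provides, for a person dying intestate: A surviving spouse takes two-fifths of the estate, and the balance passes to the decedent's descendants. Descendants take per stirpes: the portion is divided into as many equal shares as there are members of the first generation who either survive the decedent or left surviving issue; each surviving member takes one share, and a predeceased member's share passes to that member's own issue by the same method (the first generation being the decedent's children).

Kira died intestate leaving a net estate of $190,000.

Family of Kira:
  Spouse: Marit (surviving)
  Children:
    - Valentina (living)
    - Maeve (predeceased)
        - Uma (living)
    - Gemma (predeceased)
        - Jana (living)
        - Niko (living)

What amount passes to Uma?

Marit takes two-fifths of $190,000 = $76,000. The remaining $114,000 passes to the descendants.
The descendants' portion ($114,000) is divided into 3 shares of $38,000: Valentina takes $38,000; Maeve's $38,000 share passes to Maeve's issue; Gemma's $38,000 share passes to Gemma's issue.
Maeve's share ($38,000) passes entirely to Uma.
Gemma's share ($38,000) is divided into 2 shares of $19,000: Jana and Niko each take $19,000.

Uma receives $38,000.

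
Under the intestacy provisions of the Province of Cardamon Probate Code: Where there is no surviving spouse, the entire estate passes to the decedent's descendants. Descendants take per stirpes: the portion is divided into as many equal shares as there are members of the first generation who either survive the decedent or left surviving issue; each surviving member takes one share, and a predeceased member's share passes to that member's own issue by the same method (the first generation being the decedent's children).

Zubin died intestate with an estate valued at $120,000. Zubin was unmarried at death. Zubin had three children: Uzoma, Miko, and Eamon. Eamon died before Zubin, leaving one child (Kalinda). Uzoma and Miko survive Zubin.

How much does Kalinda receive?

Kalinda receives $40,000.

The entire $120,000 passes to the descendants.
That amount ($120,000) is divided into 3 shares of $40,000: Uzoma and Miko each take $40,000; Eamon's $40,000 share passes to Eamon's issue.
Eamon's share ($40,000) passes entirely to Kalinda.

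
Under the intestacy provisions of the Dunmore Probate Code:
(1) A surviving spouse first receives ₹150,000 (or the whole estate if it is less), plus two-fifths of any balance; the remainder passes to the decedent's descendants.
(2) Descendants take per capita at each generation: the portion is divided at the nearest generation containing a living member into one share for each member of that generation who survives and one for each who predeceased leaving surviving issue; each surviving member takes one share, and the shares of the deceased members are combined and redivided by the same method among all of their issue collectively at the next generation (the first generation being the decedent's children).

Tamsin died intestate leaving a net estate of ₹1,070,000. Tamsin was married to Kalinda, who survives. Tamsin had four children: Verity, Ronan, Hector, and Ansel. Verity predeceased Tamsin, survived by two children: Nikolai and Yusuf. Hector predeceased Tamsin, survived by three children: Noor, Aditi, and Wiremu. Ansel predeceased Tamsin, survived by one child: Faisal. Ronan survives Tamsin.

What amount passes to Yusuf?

Kalinda first takes ₹150,000, leaving a balance of ₹920,000. Kalinda then takes two-fifths of the balance (₹368,000), for a total of ₹518,000. The remaining ₹552,000 passes to the descendants.
The descendants' portion (₹552,000) is divided at the children's generation into 4 shares of ₹138,000. Ronan takes ₹138,000. The 3 shares of the deceased (Verity, Hector, and Ansel) are combined into a pool of ₹414,000.
That pool (₹414,000) is divided at the grandchildren's generation equally among Nikolai, Yusuf, Noor, Aditi, Wiremu, and Faisal: ₹69,000 each.

Yusuf receives ₹69,000.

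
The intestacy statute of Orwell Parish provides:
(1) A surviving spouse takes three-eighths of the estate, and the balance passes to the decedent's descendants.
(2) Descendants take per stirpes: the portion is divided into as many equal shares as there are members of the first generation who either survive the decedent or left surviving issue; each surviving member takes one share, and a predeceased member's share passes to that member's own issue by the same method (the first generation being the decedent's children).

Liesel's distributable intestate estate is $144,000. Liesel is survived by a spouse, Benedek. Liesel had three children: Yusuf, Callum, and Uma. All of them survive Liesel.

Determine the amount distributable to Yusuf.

Yusuf receives $30,000.

Benedek takes three-eighths of $144,000 = $54,000. The remaining $90,000 passes to the descendants.
The descendants' portion ($90,000) is divided into 3 shares of $30,000: Yusuf, Callum, and Uma each take $30,000.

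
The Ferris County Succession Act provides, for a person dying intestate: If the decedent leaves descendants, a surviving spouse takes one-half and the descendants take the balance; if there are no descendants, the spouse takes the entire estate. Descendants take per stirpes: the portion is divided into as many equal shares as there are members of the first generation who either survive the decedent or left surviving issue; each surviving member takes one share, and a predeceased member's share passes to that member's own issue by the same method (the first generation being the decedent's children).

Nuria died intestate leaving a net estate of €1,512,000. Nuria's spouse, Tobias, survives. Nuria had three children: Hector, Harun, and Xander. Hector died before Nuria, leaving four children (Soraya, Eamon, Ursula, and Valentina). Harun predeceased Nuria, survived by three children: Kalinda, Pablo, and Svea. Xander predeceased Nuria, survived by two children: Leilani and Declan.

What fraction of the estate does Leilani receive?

Leilani receives 1/12 of the estate.

Tobias takes one-half of €1,512,000 = €756,000. The remaining €756,000 passes to the descendants.
The descendants' portion (€756,000) is divided into 3 shares of €252,000: Hector's €252,000 share passes to Hector's issue; Harun's €252,000 share passes to Harun's issue; Xander's €252,000 share passes to Xander's issue.
Hector's share (€252,000) is divided into 4 shares of €63,000: Soraya, Eamon, Ursula, and Valentina each take €63,000.
Harun's share (€252,000) is divided into 3 shares of €84,000: Kalinda, Pablo, and Svea each take €84,000.
Xander's share (€252,000) is divided into 2 shares of €126,000: Leilani and Declan each take €126,000.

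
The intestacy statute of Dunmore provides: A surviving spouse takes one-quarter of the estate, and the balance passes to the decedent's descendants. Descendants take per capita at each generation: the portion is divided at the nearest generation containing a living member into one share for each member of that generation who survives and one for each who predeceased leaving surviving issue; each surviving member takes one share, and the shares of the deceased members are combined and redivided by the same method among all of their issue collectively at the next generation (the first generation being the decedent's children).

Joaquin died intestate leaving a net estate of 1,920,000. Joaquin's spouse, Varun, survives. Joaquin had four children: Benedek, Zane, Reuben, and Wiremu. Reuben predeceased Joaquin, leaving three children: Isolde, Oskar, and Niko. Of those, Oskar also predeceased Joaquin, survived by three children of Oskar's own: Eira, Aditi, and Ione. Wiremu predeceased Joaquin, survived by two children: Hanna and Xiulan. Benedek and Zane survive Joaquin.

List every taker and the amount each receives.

Varun: 480,000; Benedek: 360,000; Zane: 360,000; Isolde: 144,000; Eira: 48,000; Aditi: 48,000; Ione: 48,000; Niko: 144,000; Hanna: 144,000; Xiulan: 144,000

Varun takes one-quarter of 1,920,000 = 480,000. The remaining 1,440,000 passes to the descendants.
The descendants' portion (1,440,000) is divided at the children's generation into 4 shares of 360,000. Benedek and Zane each take 360,000. The 2 shares of the deceased (Reuben and Wiremu) are combined into a pool of 720,000.
That pool (720,000) is divided at the grandchildren's generation into 5 shares of 144,000. Isolde, Niko, Hanna, and Xiulan each take 144,000. The remaining share for the deceased Oskar (144,000) is carried to the next generation.
That pool (144,000) is divided at the great-grandchildren's generation equally among Eira, Aditi, and Ione: 48,000 each.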